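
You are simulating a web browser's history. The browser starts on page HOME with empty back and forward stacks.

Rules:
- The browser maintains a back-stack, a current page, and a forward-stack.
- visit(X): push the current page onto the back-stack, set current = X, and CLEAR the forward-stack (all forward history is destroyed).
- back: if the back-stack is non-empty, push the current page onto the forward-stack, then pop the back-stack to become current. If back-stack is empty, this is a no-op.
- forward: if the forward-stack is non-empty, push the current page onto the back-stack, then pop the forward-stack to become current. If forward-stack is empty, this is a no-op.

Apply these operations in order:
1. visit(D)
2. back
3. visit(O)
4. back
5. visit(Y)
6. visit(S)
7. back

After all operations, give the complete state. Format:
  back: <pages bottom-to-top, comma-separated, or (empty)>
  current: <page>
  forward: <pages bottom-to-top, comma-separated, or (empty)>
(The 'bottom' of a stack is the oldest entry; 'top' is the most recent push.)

Answer: back: HOME
current: Y
forward: S

Derivation:
After 1 (visit(D)): cur=D back=1 fwd=0
After 2 (back): cur=HOME back=0 fwd=1
After 3 (visit(O)): cur=O back=1 fwd=0
After 4 (back): cur=HOME back=0 fwd=1
After 5 (visit(Y)): cur=Y back=1 fwd=0
After 6 (visit(S)): cur=S back=2 fwd=0
After 7 (back): cur=Y back=1 fwd=1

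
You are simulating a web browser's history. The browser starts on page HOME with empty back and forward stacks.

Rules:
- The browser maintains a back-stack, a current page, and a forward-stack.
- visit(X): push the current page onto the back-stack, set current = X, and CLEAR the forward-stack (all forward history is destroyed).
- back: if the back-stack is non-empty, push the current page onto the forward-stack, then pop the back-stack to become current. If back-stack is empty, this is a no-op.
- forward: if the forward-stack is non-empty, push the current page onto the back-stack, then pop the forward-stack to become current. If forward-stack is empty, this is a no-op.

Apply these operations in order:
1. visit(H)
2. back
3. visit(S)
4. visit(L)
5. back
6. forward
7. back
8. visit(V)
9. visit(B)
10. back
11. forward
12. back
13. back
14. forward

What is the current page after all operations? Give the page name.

Answer: V

Derivation:
After 1 (visit(H)): cur=H back=1 fwd=0
After 2 (back): cur=HOME back=0 fwd=1
After 3 (visit(S)): cur=S back=1 fwd=0
After 4 (visit(L)): cur=L back=2 fwd=0
After 5 (back): cur=S back=1 fwd=1
After 6 (forward): cur=L back=2 fwd=0
After 7 (back): cur=S back=1 fwd=1
After 8 (visit(V)): cur=V back=2 fwd=0
After 9 (visit(B)): cur=B back=3 fwd=0
After 10 (back): cur=V back=2 fwd=1
After 11 (forward): cur=B back=3 fwd=0
After 12 (back): cur=V back=2 fwd=1
After 13 (back): cur=S back=1 fwd=2
After 14 (forward): cur=V back=2 fwd=1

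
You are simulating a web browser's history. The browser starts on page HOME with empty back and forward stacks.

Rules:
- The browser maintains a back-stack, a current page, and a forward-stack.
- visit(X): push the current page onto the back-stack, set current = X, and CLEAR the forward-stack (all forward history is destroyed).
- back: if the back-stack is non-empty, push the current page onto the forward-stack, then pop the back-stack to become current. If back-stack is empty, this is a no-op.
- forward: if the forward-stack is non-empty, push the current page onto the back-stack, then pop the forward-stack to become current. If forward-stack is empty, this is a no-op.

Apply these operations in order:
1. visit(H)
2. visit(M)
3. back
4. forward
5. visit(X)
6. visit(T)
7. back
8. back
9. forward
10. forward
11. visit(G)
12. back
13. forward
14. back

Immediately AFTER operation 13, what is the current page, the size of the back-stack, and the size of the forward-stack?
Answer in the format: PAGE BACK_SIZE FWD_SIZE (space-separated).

After 1 (visit(H)): cur=H back=1 fwd=0
After 2 (visit(M)): cur=M back=2 fwd=0
After 3 (back): cur=H back=1 fwd=1
After 4 (forward): cur=M back=2 fwd=0
After 5 (visit(X)): cur=X back=3 fwd=0
After 6 (visit(T)): cur=T back=4 fwd=0
After 7 (back): cur=X back=3 fwd=1
After 8 (back): cur=M back=2 fwd=2
After 9 (forward): cur=X back=3 fwd=1
After 10 (forward): cur=T back=4 fwd=0
After 11 (visit(G)): cur=G back=5 fwd=0
After 12 (back): cur=T back=4 fwd=1
After 13 (forward): cur=G back=5 fwd=0

G 5 0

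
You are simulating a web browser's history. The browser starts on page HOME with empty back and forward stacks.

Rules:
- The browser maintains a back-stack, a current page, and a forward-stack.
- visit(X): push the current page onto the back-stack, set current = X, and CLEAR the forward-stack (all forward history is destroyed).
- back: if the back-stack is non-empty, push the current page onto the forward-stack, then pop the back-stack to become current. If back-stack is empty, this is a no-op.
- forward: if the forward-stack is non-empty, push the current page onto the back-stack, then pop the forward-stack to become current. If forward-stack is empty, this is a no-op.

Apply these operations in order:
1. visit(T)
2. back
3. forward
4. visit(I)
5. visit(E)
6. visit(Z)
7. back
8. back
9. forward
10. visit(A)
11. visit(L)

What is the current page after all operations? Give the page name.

After 1 (visit(T)): cur=T back=1 fwd=0
After 2 (back): cur=HOME back=0 fwd=1
After 3 (forward): cur=T back=1 fwd=0
After 4 (visit(I)): cur=I back=2 fwd=0
After 5 (visit(E)): cur=E back=3 fwd=0
After 6 (visit(Z)): cur=Z back=4 fwd=0
After 7 (back): cur=E back=3 fwd=1
After 8 (back): cur=I back=2 fwd=2
After 9 (forward): cur=E back=3 fwd=1
After 10 (visit(A)): cur=A back=4 fwd=0
After 11 (visit(L)): cur=L back=5 fwd=0

Answer: L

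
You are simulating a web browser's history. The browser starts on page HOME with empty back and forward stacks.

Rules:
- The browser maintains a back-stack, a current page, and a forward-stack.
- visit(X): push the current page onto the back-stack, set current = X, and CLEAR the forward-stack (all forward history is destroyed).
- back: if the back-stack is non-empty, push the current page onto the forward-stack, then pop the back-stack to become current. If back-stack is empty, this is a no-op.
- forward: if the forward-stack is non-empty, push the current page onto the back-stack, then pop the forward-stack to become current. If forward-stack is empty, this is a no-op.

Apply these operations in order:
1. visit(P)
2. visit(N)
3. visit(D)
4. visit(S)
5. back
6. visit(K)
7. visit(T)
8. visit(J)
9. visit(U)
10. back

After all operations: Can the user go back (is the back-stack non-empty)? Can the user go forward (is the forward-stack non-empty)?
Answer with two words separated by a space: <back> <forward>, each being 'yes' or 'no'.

After 1 (visit(P)): cur=P back=1 fwd=0
After 2 (visit(N)): cur=N back=2 fwd=0
After 3 (visit(D)): cur=D back=3 fwd=0
After 4 (visit(S)): cur=S back=4 fwd=0
After 5 (back): cur=D back=3 fwd=1
After 6 (visit(K)): cur=K back=4 fwd=0
After 7 (visit(T)): cur=T back=5 fwd=0
After 8 (visit(J)): cur=J back=6 fwd=0
After 9 (visit(U)): cur=U back=7 fwd=0
After 10 (back): cur=J back=6 fwd=1

Answer: yes yes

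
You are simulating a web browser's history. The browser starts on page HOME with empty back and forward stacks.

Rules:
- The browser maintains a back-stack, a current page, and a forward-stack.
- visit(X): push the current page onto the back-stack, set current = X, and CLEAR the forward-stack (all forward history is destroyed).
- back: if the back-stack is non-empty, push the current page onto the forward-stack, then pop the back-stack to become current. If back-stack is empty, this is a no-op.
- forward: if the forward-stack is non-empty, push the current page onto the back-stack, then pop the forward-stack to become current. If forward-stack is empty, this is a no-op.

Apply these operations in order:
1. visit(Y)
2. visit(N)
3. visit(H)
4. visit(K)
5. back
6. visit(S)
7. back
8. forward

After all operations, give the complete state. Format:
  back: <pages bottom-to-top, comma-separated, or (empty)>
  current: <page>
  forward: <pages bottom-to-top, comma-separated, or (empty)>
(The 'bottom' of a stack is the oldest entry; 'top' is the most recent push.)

Answer: back: HOME,Y,N,H
current: S
forward: (empty)

Derivation:
After 1 (visit(Y)): cur=Y back=1 fwd=0
After 2 (visit(N)): cur=N back=2 fwd=0
After 3 (visit(H)): cur=H back=3 fwd=0
After 4 (visit(K)): cur=K back=4 fwd=0
After 5 (back): cur=H back=3 fwd=1
After 6 (visit(S)): cur=S back=4 fwd=0
After 7 (back): cur=H back=3 fwd=1
After 8 (forward): cur=S back=4 fwd=0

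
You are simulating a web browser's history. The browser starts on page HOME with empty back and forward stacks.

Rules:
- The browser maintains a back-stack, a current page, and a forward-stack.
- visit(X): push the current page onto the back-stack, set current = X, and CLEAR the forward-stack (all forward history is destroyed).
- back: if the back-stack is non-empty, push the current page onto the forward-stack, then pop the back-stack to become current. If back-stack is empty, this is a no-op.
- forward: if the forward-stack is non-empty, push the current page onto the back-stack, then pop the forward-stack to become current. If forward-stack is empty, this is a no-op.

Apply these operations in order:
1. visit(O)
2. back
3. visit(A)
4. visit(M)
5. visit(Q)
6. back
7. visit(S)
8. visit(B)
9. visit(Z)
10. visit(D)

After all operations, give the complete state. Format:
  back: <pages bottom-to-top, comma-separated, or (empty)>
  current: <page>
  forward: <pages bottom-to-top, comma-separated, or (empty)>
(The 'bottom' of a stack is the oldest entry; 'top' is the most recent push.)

Answer: back: HOME,A,M,S,B,Z
current: D
forward: (empty)

Derivation:
After 1 (visit(O)): cur=O back=1 fwd=0
After 2 (back): cur=HOME back=0 fwd=1
After 3 (visit(A)): cur=A back=1 fwd=0
After 4 (visit(M)): cur=M back=2 fwd=0
After 5 (visit(Q)): cur=Q back=3 fwd=0
After 6 (back): cur=M back=2 fwd=1
After 7 (visit(S)): cur=S back=3 fwd=0
After 8 (visit(B)): cur=B back=4 fwd=0
After 9 (visit(Z)): cur=Z back=5 fwd=0
After 10 (visit(D)): cur=D back=6 fwd=0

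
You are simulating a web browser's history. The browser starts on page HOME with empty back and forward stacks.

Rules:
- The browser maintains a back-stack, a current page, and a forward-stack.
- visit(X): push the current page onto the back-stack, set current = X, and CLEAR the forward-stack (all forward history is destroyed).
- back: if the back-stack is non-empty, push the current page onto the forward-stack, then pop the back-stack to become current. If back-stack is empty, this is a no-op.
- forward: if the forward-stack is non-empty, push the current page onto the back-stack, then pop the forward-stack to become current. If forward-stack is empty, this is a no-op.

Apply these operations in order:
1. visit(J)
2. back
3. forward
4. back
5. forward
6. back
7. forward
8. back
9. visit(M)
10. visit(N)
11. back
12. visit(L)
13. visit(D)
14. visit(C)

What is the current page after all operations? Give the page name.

After 1 (visit(J)): cur=J back=1 fwd=0
After 2 (back): cur=HOME back=0 fwd=1
After 3 (forward): cur=J back=1 fwd=0
After 4 (back): cur=HOME back=0 fwd=1
After 5 (forward): cur=J back=1 fwd=0
After 6 (back): cur=HOME back=0 fwd=1
After 7 (forward): cur=J back=1 fwd=0
After 8 (back): cur=HOME back=0 fwd=1
After 9 (visit(M)): cur=M back=1 fwd=0
After 10 (visit(N)): cur=N back=2 fwd=0
After 11 (back): cur=M back=1 fwd=1
After 12 (visit(L)): cur=L back=2 fwd=0
After 13 (visit(D)): cur=D back=3 fwd=0
After 14 (visit(C)): cur=C back=4 fwd=0

Answer: C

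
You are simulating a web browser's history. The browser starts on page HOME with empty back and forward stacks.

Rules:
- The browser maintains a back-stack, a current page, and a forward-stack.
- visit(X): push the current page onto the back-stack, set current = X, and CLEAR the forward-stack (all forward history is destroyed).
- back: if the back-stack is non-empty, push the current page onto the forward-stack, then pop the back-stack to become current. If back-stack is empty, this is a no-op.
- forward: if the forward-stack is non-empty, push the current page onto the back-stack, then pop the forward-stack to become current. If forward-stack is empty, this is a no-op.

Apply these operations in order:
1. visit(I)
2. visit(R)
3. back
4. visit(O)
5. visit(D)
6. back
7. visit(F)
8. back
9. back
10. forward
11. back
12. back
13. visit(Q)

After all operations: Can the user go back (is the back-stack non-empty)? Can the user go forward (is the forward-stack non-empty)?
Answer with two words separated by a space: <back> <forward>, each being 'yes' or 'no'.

Answer: yes no

Derivation:
After 1 (visit(I)): cur=I back=1 fwd=0
After 2 (visit(R)): cur=R back=2 fwd=0
After 3 (back): cur=I back=1 fwd=1
After 4 (visit(O)): cur=O back=2 fwd=0
After 5 (visit(D)): cur=D back=3 fwd=0
After 6 (back): cur=O back=2 fwd=1
After 7 (visit(F)): cur=F back=3 fwd=0
After 8 (back): cur=O back=2 fwd=1
After 9 (back): cur=I back=1 fwd=2
After 10 (forward): cur=O back=2 fwd=1
After 11 (back): cur=I back=1 fwd=2
After 12 (back): cur=HOME back=0 fwd=3
After 13 (visit(Q)): cur=Q back=1 fwd=0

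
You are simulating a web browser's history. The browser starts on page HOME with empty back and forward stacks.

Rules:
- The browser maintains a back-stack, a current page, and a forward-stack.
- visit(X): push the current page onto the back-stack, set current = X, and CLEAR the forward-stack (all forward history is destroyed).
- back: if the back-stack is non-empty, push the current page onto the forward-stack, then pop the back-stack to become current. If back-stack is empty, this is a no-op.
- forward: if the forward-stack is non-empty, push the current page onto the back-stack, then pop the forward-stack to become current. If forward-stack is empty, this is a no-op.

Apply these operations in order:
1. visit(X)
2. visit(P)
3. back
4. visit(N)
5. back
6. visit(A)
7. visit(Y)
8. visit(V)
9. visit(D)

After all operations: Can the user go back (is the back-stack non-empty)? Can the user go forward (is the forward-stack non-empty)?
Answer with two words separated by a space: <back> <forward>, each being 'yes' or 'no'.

Answer: yes no

Derivation:
After 1 (visit(X)): cur=X back=1 fwd=0
After 2 (visit(P)): cur=P back=2 fwd=0
After 3 (back): cur=X back=1 fwd=1
After 4 (visit(N)): cur=N back=2 fwd=0
After 5 (back): cur=X back=1 fwd=1
After 6 (visit(A)): cur=A back=2 fwd=0
After 7 (visit(Y)): cur=Y back=3 fwd=0
After 8 (visit(V)): cur=V back=4 fwd=0
After 9 (visit(D)): cur=D back=5 fwd=0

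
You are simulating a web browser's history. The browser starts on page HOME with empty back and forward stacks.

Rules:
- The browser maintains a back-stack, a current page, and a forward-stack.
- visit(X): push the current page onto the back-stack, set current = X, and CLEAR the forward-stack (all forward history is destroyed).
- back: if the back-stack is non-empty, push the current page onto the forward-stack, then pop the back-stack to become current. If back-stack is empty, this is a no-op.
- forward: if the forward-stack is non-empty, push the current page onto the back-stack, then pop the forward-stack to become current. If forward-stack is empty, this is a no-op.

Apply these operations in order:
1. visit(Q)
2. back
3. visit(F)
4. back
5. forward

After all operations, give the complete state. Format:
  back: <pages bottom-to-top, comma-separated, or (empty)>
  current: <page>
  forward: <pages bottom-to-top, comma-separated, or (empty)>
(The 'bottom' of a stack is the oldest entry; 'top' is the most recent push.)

Answer: back: HOME
current: F
forward: (empty)

Derivation:
After 1 (visit(Q)): cur=Q back=1 fwd=0
After 2 (back): cur=HOME back=0 fwd=1
After 3 (visit(F)): cur=F back=1 fwd=0
After 4 (back): cur=HOME back=0 fwd=1
After 5 (forward): cur=F back=1 fwd=0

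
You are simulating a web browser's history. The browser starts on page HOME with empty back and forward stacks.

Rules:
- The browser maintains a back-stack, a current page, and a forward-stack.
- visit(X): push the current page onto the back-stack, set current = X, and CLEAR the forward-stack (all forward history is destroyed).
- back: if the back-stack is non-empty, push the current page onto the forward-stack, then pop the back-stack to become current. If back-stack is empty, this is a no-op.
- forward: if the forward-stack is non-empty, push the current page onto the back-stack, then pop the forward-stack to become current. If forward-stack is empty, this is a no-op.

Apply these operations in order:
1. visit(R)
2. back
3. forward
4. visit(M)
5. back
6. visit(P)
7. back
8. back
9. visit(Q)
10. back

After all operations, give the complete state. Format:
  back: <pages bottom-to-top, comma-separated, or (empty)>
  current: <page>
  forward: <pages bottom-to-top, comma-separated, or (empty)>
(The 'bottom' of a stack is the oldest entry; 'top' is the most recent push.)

Answer: back: (empty)
current: HOME
forward: Q

Derivation:
After 1 (visit(R)): cur=R back=1 fwd=0
After 2 (back): cur=HOME back=0 fwd=1
After 3 (forward): cur=R back=1 fwd=0
After 4 (visit(M)): cur=M back=2 fwd=0
After 5 (back): cur=R back=1 fwd=1
After 6 (visit(P)): cur=P back=2 fwd=0
After 7 (back): cur=R back=1 fwd=1
After 8 (back): cur=HOME back=0 fwd=2
After 9 (visit(Q)): cur=Q back=1 fwd=0
After 10 (back): cur=HOME back=0 fwd=1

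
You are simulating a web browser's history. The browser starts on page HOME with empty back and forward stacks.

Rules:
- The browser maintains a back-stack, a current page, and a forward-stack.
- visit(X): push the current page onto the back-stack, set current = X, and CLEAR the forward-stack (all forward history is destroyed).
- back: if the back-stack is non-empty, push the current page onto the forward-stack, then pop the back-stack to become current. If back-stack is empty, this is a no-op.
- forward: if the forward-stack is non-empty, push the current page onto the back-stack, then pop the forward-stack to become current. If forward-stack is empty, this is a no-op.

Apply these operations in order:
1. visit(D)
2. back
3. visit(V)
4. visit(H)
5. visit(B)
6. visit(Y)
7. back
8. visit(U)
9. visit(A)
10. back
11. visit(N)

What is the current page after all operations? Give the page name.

Answer: N

Derivation:
After 1 (visit(D)): cur=D back=1 fwd=0
After 2 (back): cur=HOME back=0 fwd=1
After 3 (visit(V)): cur=V back=1 fwd=0
After 4 (visit(H)): cur=H back=2 fwd=0
After 5 (visit(B)): cur=B back=3 fwd=0
After 6 (visit(Y)): cur=Y back=4 fwd=0
After 7 (back): cur=B back=3 fwd=1
After 8 (visit(U)): cur=U back=4 fwd=0
After 9 (visit(A)): cur=A back=5 fwd=0
After 10 (back): cur=U back=4 fwd=1
After 11 (visit(N)): cur=N back=5 fwd=0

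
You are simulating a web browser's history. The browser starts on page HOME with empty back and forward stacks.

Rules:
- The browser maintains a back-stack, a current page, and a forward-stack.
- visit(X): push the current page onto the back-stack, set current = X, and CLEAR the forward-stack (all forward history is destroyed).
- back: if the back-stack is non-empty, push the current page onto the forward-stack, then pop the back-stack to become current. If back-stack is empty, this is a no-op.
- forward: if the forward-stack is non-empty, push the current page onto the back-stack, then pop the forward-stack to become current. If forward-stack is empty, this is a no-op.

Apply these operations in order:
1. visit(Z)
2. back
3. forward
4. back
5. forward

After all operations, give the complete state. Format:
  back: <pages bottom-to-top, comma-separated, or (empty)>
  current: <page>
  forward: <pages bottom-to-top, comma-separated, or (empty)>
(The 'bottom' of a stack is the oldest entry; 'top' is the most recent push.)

Answer: back: HOME
current: Z
forward: (empty)

Derivation:
After 1 (visit(Z)): cur=Z back=1 fwd=0
After 2 (back): cur=HOME back=0 fwd=1
After 3 (forward): cur=Z back=1 fwd=0
After 4 (back): cur=HOME back=0 fwd=1
After 5 (forward): cur=Z back=1 fwd=0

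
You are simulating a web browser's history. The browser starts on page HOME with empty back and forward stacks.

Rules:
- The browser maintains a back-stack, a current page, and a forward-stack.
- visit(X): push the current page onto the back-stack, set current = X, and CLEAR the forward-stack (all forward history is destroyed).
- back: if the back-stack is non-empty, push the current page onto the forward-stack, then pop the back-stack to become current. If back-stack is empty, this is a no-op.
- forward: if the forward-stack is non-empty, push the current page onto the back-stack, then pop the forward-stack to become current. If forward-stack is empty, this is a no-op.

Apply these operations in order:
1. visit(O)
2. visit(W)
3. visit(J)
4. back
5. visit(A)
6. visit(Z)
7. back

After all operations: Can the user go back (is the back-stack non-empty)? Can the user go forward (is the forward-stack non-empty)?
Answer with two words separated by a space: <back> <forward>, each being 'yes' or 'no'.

Answer: yes yes

Derivation:
After 1 (visit(O)): cur=O back=1 fwd=0
After 2 (visit(W)): cur=W back=2 fwd=0
After 3 (visit(J)): cur=J back=3 fwd=0
After 4 (back): cur=W back=2 fwd=1
After 5 (visit(A)): cur=A back=3 fwd=0
After 6 (visit(Z)): cur=Z back=4 fwd=0
After 7 (back): cur=A back=3 fwd=1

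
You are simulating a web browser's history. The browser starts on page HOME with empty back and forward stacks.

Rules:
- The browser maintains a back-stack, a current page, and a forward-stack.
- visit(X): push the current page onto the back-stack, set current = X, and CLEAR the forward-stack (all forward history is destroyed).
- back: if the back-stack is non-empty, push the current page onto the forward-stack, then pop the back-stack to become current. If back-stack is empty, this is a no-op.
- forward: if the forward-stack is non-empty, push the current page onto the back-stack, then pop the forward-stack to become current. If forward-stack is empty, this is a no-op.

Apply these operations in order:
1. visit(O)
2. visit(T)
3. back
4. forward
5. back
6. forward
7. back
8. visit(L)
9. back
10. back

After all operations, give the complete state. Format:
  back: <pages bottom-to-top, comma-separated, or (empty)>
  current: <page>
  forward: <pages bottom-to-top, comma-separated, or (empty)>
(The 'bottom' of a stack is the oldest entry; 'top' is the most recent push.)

Answer: back: (empty)
current: HOME
forward: L,O

Derivation:
After 1 (visit(O)): cur=O back=1 fwd=0
After 2 (visit(T)): cur=T back=2 fwd=0
After 3 (back): cur=O back=1 fwd=1
After 4 (forward): cur=T back=2 fwd=0
After 5 (back): cur=O back=1 fwd=1
After 6 (forward): cur=T back=2 fwd=0
After 7 (back): cur=O back=1 fwd=1
After 8 (visit(L)): cur=L back=2 fwd=0
After 9 (back): cur=O back=1 fwd=1
After 10 (back): cur=HOME back=0 fwd=2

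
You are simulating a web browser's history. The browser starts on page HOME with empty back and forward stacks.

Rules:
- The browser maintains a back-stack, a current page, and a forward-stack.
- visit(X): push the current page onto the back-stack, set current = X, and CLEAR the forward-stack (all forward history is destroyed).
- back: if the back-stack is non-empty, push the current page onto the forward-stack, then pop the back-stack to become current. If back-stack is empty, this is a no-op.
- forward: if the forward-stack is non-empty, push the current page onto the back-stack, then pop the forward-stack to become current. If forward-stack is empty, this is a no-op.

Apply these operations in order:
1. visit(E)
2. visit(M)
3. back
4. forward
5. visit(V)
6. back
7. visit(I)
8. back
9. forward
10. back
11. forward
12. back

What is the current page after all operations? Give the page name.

Answer: M

Derivation:
After 1 (visit(E)): cur=E back=1 fwd=0
After 2 (visit(M)): cur=M back=2 fwd=0
After 3 (back): cur=E back=1 fwd=1
After 4 (forward): cur=M back=2 fwd=0
After 5 (visit(V)): cur=V back=3 fwd=0
After 6 (back): cur=M back=2 fwd=1
After 7 (visit(I)): cur=I back=3 fwd=0
After 8 (back): cur=M back=2 fwd=1
After 9 (forward): cur=I back=3 fwd=0
After 10 (back): cur=M back=2 fwd=1
After 11 (forward): cur=I back=3 fwd=0
After 12 (back): cur=M back=2 fwd=1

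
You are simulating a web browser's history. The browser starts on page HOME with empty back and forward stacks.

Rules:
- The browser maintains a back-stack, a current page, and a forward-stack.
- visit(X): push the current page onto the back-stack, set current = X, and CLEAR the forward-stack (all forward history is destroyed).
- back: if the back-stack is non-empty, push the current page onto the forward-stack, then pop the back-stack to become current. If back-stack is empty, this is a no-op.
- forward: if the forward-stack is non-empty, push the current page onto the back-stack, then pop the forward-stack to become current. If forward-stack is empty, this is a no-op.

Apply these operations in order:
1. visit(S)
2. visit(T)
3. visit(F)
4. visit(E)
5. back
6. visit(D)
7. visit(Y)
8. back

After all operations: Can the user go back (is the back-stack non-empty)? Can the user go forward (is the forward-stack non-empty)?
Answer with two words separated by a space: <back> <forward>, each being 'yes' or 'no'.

Answer: yes yes

Derivation:
After 1 (visit(S)): cur=S back=1 fwd=0
After 2 (visit(T)): cur=T back=2 fwd=0
After 3 (visit(F)): cur=F back=3 fwd=0
After 4 (visit(E)): cur=E back=4 fwd=0
After 5 (back): cur=F back=3 fwd=1
After 6 (visit(D)): cur=D back=4 fwd=0
After 7 (visit(Y)): cur=Y back=5 fwd=0
After 8 (back): cur=D back=4 fwd=1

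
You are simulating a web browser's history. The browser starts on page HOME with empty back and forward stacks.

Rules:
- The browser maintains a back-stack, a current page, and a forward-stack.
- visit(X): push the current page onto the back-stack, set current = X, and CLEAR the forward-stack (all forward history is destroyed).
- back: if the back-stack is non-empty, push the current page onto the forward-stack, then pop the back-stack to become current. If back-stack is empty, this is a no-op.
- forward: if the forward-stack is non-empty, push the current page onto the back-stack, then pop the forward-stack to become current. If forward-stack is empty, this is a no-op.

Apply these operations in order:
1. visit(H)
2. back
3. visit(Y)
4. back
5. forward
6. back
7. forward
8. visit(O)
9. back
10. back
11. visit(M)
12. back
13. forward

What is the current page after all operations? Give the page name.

Answer: M

Derivation:
After 1 (visit(H)): cur=H back=1 fwd=0
After 2 (back): cur=HOME back=0 fwd=1
After 3 (visit(Y)): cur=Y back=1 fwd=0
After 4 (back): cur=HOME back=0 fwd=1
After 5 (forward): cur=Y back=1 fwd=0
After 6 (back): cur=HOME back=0 fwd=1
After 7 (forward): cur=Y back=1 fwd=0
After 8 (visit(O)): cur=O back=2 fwd=0
After 9 (back): cur=Y back=1 fwd=1
After 10 (back): cur=HOME back=0 fwd=2
After 11 (visit(M)): cur=M back=1 fwd=0
After 12 (back): cur=HOME back=0 fwd=1
After 13 (forward): cur=M back=1 fwd=0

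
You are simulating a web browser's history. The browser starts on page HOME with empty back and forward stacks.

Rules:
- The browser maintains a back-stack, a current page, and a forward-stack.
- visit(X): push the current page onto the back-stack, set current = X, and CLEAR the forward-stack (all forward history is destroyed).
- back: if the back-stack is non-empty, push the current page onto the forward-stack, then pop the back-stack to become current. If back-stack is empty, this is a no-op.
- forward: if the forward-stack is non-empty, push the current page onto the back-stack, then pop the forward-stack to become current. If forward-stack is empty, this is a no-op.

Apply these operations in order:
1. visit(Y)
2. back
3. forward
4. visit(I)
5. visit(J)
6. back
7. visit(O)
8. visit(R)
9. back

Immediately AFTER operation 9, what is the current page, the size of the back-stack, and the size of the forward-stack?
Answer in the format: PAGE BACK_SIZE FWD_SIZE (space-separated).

After 1 (visit(Y)): cur=Y back=1 fwd=0
After 2 (back): cur=HOME back=0 fwd=1
After 3 (forward): cur=Y back=1 fwd=0
After 4 (visit(I)): cur=I back=2 fwd=0
After 5 (visit(J)): cur=J back=3 fwd=0
After 6 (back): cur=I back=2 fwd=1
After 7 (visit(O)): cur=O back=3 fwd=0
After 8 (visit(R)): cur=R back=4 fwd=0
After 9 (back): cur=O back=3 fwd=1

O 3 1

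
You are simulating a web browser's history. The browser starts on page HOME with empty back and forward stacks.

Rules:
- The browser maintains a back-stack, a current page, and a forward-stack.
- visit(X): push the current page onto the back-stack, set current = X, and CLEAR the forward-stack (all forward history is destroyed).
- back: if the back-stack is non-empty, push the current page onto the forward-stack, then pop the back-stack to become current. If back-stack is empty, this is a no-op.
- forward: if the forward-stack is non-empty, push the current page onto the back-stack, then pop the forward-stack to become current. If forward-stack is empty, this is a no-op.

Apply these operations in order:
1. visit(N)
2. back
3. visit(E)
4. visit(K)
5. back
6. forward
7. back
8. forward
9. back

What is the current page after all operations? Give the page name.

Answer: E

Derivation:
After 1 (visit(N)): cur=N back=1 fwd=0
After 2 (back): cur=HOME back=0 fwd=1
After 3 (visit(E)): cur=E back=1 fwd=0
After 4 (visit(K)): cur=K back=2 fwd=0
After 5 (back): cur=E back=1 fwd=1
After 6 (forward): cur=K back=2 fwd=0
After 7 (back): cur=E back=1 fwd=1
After 8 (forward): cur=K back=2 fwd=0
After 9 (back): cur=E back=1 fwd=1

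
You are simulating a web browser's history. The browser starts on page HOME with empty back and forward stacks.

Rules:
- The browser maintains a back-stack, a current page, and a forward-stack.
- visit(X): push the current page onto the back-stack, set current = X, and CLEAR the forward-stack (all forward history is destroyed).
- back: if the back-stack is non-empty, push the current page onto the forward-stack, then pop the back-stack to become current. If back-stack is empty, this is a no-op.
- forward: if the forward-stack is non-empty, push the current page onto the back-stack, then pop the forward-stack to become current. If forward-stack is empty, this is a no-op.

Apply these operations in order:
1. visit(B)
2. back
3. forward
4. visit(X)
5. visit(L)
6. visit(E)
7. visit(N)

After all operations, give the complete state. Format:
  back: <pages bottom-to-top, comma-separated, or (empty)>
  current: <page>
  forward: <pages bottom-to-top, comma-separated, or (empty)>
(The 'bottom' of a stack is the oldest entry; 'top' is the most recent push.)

After 1 (visit(B)): cur=B back=1 fwd=0
After 2 (back): cur=HOME back=0 fwd=1
After 3 (forward): cur=B back=1 fwd=0
After 4 (visit(X)): cur=X back=2 fwd=0
After 5 (visit(L)): cur=L back=3 fwd=0
After 6 (visit(E)): cur=E back=4 fwd=0
After 7 (visit(N)): cur=N back=5 fwd=0

Answer: back: HOME,B,X,L,E
current: N
forward: (empty)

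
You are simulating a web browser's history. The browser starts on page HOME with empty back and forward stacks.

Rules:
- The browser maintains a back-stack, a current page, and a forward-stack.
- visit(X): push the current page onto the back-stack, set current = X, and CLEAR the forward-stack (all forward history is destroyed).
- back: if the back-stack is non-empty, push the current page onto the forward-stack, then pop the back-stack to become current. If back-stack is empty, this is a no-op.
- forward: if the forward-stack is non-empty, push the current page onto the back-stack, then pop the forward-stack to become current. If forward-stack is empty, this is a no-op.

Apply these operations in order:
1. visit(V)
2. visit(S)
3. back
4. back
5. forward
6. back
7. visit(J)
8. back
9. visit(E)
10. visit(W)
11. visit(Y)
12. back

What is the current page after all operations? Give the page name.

After 1 (visit(V)): cur=V back=1 fwd=0
After 2 (visit(S)): cur=S back=2 fwd=0
After 3 (back): cur=V back=1 fwd=1
After 4 (back): cur=HOME back=0 fwd=2
After 5 (forward): cur=V back=1 fwd=1
After 6 (back): cur=HOME back=0 fwd=2
After 7 (visit(J)): cur=J back=1 fwd=0
After 8 (back): cur=HOME back=0 fwd=1
After 9 (visit(E)): cur=E back=1 fwd=0
After 10 (visit(W)): cur=W back=2 fwd=0
After 11 (visit(Y)): cur=Y back=3 fwd=0
After 12 (back): cur=W back=2 fwd=1

Answer: W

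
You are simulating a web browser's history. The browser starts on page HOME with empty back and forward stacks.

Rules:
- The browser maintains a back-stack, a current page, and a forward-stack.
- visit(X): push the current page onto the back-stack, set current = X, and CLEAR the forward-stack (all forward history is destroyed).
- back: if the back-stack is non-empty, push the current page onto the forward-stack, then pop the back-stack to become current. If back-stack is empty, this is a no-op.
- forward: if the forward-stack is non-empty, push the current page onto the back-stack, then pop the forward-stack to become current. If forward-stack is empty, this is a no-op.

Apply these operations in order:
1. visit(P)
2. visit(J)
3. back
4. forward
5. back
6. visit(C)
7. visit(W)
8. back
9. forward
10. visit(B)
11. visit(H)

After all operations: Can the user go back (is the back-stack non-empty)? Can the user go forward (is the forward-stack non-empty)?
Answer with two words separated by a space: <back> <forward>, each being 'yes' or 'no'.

Answer: yes no

Derivation:
After 1 (visit(P)): cur=P back=1 fwd=0
After 2 (visit(J)): cur=J back=2 fwd=0
After 3 (back): cur=P back=1 fwd=1
After 4 (forward): cur=J back=2 fwd=0
After 5 (back): cur=P back=1 fwd=1
After 6 (visit(C)): cur=C back=2 fwd=0
After 7 (visit(W)): cur=W back=3 fwd=0
After 8 (back): cur=C back=2 fwd=1
After 9 (forward): cur=W back=3 fwd=0
After 10 (visit(B)): cur=B back=4 fwd=0
After 11 (visit(H)): cur=H back=5 fwd=0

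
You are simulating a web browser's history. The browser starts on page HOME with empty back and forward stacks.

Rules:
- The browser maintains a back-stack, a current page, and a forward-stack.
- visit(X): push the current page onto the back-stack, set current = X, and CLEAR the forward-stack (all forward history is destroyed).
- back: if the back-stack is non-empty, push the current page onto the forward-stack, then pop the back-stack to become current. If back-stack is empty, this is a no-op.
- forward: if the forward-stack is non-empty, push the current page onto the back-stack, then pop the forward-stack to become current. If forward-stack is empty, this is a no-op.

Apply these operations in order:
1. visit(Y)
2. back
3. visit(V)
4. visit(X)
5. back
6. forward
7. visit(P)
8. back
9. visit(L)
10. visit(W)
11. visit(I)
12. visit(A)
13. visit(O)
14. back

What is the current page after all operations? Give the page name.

After 1 (visit(Y)): cur=Y back=1 fwd=0
After 2 (back): cur=HOME back=0 fwd=1
After 3 (visit(V)): cur=V back=1 fwd=0
After 4 (visit(X)): cur=X back=2 fwd=0
After 5 (back): cur=V back=1 fwd=1
After 6 (forward): cur=X back=2 fwd=0
After 7 (visit(P)): cur=P back=3 fwd=0
After 8 (back): cur=X back=2 fwd=1
After 9 (visit(L)): cur=L back=3 fwd=0
After 10 (visit(W)): cur=W back=4 fwd=0
After 11 (visit(I)): cur=I back=5 fwd=0
After 12 (visit(A)): cur=A back=6 fwd=0
After 13 (visit(O)): cur=O back=7 fwd=0
After 14 (back): cur=A back=6 fwd=1

Answer: A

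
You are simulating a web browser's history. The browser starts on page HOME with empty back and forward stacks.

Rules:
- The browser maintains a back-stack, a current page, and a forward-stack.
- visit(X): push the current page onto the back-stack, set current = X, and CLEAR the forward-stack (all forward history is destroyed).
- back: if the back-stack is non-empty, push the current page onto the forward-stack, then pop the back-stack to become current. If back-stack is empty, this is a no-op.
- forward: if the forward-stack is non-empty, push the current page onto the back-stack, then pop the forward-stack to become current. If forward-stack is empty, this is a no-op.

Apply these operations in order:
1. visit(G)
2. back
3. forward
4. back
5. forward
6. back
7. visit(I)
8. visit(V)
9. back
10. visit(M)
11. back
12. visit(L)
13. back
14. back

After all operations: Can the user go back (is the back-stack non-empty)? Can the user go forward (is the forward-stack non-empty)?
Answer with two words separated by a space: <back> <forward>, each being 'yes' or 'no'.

Answer: no yes

Derivation:
After 1 (visit(G)): cur=G back=1 fwd=0
After 2 (back): cur=HOME back=0 fwd=1
After 3 (forward): cur=G back=1 fwd=0
After 4 (back): cur=HOME back=0 fwd=1
After 5 (forward): cur=G back=1 fwd=0
After 6 (back): cur=HOME back=0 fwd=1
After 7 (visit(I)): cur=I back=1 fwd=0
After 8 (visit(V)): cur=V back=2 fwd=0
After 9 (back): cur=I back=1 fwd=1
After 10 (visit(M)): cur=M back=2 fwd=0
After 11 (back): cur=I back=1 fwd=1
After 12 (visit(L)): cur=L back=2 fwd=0
After 13 (back): cur=I back=1 fwd=1
After 14 (back): cur=HOME back=0 fwd=2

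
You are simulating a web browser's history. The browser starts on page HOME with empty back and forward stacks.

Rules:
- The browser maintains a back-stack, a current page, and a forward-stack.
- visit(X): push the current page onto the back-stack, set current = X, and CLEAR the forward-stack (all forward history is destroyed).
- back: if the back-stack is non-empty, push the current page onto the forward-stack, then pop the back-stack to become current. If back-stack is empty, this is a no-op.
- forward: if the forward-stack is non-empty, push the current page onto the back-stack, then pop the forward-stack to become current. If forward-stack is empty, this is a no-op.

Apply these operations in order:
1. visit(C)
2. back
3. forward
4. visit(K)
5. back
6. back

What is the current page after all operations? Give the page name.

Answer: HOME

Derivation:
After 1 (visit(C)): cur=C back=1 fwd=0
After 2 (back): cur=HOME back=0 fwd=1
After 3 (forward): cur=C back=1 fwd=0
After 4 (visit(K)): cur=K back=2 fwd=0
After 5 (back): cur=C back=1 fwd=1
After 6 (back): cur=HOME back=0 fwd=2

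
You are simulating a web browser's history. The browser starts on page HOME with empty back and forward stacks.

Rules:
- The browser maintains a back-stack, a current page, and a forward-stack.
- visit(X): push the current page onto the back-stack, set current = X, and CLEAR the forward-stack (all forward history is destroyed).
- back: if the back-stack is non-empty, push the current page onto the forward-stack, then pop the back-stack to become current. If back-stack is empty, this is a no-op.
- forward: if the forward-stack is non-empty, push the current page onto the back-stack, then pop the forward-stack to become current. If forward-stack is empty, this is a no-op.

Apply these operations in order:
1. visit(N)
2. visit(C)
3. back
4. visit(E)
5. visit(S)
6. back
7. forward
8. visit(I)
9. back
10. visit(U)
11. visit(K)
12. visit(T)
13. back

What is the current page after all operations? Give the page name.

After 1 (visit(N)): cur=N back=1 fwd=0
After 2 (visit(C)): cur=C back=2 fwd=0
After 3 (back): cur=N back=1 fwd=1
After 4 (visit(E)): cur=E back=2 fwd=0
After 5 (visit(S)): cur=S back=3 fwd=0
After 6 (back): cur=E back=2 fwd=1
After 7 (forward): cur=S back=3 fwd=0
After 8 (visit(I)): cur=I back=4 fwd=0
After 9 (back): cur=S back=3 fwd=1
After 10 (visit(U)): cur=U back=4 fwd=0
After 11 (visit(K)): cur=K back=5 fwd=0
After 12 (visit(T)): cur=T back=6 fwd=0
After 13 (back): cur=K back=5 fwd=1

Answer: K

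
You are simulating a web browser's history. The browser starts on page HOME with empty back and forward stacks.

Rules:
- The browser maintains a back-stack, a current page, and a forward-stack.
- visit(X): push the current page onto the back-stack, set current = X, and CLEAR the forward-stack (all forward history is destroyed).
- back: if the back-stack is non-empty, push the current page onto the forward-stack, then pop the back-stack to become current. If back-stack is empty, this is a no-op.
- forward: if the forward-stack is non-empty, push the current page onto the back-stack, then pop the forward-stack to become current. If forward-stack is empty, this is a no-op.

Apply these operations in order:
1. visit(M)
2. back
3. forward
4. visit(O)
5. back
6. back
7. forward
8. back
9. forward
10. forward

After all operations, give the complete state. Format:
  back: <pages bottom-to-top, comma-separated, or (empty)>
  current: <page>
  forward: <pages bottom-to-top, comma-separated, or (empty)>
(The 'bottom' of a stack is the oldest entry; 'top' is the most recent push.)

After 1 (visit(M)): cur=M back=1 fwd=0
After 2 (back): cur=HOME back=0 fwd=1
After 3 (forward): cur=M back=1 fwd=0
After 4 (visit(O)): cur=O back=2 fwd=0
After 5 (back): cur=M back=1 fwd=1
After 6 (back): cur=HOME back=0 fwd=2
After 7 (forward): cur=M back=1 fwd=1
After 8 (back): cur=HOME back=0 fwd=2
After 9 (forward): cur=M back=1 fwd=1
After 10 (forward): cur=O back=2 fwd=0

Answer: back: HOME,M
current: O
forward: (empty)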